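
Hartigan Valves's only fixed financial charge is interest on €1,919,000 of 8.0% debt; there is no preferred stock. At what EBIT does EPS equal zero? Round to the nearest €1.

Annual interest = 8.0% × €1,919,000 = €153,520.00.
Without preferred stock the financial break-even is simply EBIT = interest = €153,520.00.

€153,520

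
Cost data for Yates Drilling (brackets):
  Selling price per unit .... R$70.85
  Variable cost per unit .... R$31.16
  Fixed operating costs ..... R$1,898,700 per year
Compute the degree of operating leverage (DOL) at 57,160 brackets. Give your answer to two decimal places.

Total contribution margin = 57,160 × R$39.69 = R$2,268,680.40.
Operating income = contribution − fixed costs = R$2,268,680.40 − R$1,898,700 = R$369,980.40.
DOL = contribution ÷ EBIT = R$2,268,680.40 ÷ R$369,980.40 = 6.1319.

6.13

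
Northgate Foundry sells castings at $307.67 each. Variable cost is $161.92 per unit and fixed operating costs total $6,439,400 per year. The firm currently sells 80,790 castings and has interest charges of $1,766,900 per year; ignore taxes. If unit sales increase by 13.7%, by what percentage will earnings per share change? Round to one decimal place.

+45.2%

Total contribution margin = 80,790 × $145.75 = $11,775,142.50.
EBIT = $11,775,142.50 − $6,439,400 = $5,335,742.50.
After interest of $1,766,900.00, pre-tax earnings = $3,568,842.50.
DCL = total CM / (EBIT − I) = $11,775,142.50 / $3,568,842.50 = 3.2994.
%ΔEPS = DCL × %ΔSales = 3.2994 × +13.7% = +45.2%.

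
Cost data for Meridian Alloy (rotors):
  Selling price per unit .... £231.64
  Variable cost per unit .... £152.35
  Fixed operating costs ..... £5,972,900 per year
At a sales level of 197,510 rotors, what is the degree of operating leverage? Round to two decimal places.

1.62

Contribution at this volume is 197,510 × £79.29 = £15,660,567.90.
Operating income = contribution − fixed costs = £15,660,567.90 − £5,972,900 = £9,687,667.90.
DOL = contribution ÷ EBIT = £15,660,567.90 ÷ £9,687,667.90 = 1.6165.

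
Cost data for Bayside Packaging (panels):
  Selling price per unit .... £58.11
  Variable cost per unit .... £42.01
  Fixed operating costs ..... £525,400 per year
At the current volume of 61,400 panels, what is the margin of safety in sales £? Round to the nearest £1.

Contribution margin per unit = £58.11 − £42.01 = £16.10. Break-even units = £525,400 ÷ £16.10 = 32,633.54; break-even revenue = 32,633.54 × £58.11 = £1,896,335.03.
Current sales = 61,400 × £58.11 = £3,567,954.00.
Margin of safety = £3,567,954.00 − £1,896,335.03 = £1,671,619.

£1,671,619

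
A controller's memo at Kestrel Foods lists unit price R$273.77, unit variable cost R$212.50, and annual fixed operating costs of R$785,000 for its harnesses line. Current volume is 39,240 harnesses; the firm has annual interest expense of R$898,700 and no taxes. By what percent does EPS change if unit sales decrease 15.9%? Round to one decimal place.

Total contribution margin = 39,240 × R$61.27 = R$2,404,234.80.
Subtracting fixed costs: EBIT = R$2,404,234.80 − R$785,000 = R$1,619,234.80.
Interest = R$898,700.00, so EBIT − I = R$720,534.80.
Degree of combined leverage = contribution ÷ (EBIT − I) = R$2,404,234.80 ÷ R$720,534.80 = 3.3367.
%ΔEPS = DCL × %ΔSales = 3.3367 × -15.9% = -53.1%.

-53.1%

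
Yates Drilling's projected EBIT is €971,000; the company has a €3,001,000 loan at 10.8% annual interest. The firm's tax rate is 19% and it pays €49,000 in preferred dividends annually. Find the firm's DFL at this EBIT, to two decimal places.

1.66

Annual interest charges come to €324,108.00.
Pre-tax preferred-dividend burden = €49,000 ÷ (1 − 0.19) = €60,493.83.
DFL = EBIT ÷ [EBIT − I − D_p/(1−t)] = €971,000 ÷ [€971,000 − €324,108.00 − €60,493.83] = €971,000 ÷ €586,398.17 = 1.6559.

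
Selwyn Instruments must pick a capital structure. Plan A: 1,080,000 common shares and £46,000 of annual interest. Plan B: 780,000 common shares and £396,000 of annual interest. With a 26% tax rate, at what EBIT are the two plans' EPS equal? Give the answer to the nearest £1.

£1,306,000

Set EPS_A = EPS_B: (EBIT − £46,000)(1 − 0.26) ÷ 1,080,000 = (EBIT − £396,000)(1 − 0.26) ÷ 780,000.
Cancelling (1 − t) and cross-multiplying: 780,000·(EBIT − 46,000) = 1,080,000·(EBIT − 396,000).
EBIT × (1,080,000 − 780,000) = 396,000 × 1,080,000 − 46,000 × 780,000 = 391,800,000,000, so EBIT = 391,800,000,000 ÷ 300,000 = 1,306,000.00.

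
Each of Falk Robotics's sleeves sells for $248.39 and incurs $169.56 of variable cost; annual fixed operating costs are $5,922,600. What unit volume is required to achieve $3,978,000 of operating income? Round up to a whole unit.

Each unit contributes $248.39 − $169.56 = $78.83.
Need Q such that Q × $78.83 − $5,922,600 = $3,978,000, i.e. Q = $9,900,600 / $78.83 = 125,594.32 → 125,595.

125,595 sleeves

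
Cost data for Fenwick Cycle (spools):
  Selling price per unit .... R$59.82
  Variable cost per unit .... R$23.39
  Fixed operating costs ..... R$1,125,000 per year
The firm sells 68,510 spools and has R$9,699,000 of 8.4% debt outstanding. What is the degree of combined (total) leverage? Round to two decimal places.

Total contribution margin = 68,510 × R$36.43 = R$2,495,819.30.
Subtracting fixed costs: EBIT = R$2,495,819.30 − R$1,125,000 = R$1,370,819.30. Interest = R$814,716.00, so EBIT − I = R$556,103.30.
Degree of total leverage = total CM / (EBIT − interest) = R$2,495,819.30 / R$556,103.30 = 4.4880.

4.49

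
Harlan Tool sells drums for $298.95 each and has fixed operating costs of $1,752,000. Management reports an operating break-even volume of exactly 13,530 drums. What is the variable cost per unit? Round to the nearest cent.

$169.46

At break-even, FC = Q × (P − VC), so P − VC = $1,752,000 ÷ 13,530 = $129.4900.
Variable cost per unit = $298.95 − $129.4900 = $169.46.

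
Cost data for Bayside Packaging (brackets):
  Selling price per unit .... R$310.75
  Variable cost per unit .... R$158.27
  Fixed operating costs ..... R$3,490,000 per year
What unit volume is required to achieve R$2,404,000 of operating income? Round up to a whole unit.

38,655 brackets

Unit CM = price − variable cost = R$310.75 − R$158.27 = R$152.48.
Units = (FC + target) / CM = (R$3,490,000 + R$2,404,000) / R$152.48 = 38,654.25, so 38,655 brackets.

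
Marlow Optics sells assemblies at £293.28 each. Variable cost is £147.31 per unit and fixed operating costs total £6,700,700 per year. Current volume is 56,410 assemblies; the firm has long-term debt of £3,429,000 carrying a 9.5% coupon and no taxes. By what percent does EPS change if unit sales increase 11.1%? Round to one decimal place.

Contribution at this volume is 56,410 × £145.97 = £8,234,167.70.
EBIT = £8,234,167.70 − £6,700,700 = £1,533,467.70.
Interest = £325,755.00, so EBIT − I = £1,207,712.70.
DCL = total CM / (EBIT − I) = £8,234,167.70 / £1,207,712.70 = 6.8180.
%ΔEPS = DCL × %ΔSales = 6.8180 × +11.1% = +75.7%.

+75.7%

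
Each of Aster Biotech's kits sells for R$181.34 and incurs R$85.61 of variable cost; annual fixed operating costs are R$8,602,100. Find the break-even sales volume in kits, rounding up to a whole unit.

Unit CM = price − variable cost = R$181.34 − R$85.61 = R$95.73.
Break-even Q = R$8,602,100 / R$95.73 = 89,857.93 → 89,858 kits.

89,858 kits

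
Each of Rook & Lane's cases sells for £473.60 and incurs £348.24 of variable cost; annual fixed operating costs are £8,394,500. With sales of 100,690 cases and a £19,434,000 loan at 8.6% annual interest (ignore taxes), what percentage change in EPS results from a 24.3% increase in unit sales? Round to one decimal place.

+120.0%

Total contribution margin = 100,690 × £125.36 = £12,622,498.40.
Operating income = contribution − fixed costs = £12,622,498.40 − £8,394,500 = £4,227,998.40.
After interest of £1,671,324.00, pre-tax earnings = £2,556,674.40.
Degree of combined leverage = contribution ÷ (EBIT − I) = £12,622,498.40 ÷ £2,556,674.40 = 4.9371.
%ΔEPS = DCL × %ΔSales = 4.9371 × +24.3% = +120.0%.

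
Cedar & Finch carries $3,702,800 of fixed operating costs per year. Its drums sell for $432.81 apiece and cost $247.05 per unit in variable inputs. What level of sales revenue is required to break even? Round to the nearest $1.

Contribution margin per unit = $432.81 − $247.05 = $185.76, a CM ratio of $185.76 ÷ $432.81 = 0.4292.
Break-even sales = FC ÷ CM ratio = $3,702,800 × $432.81 / $185.76 = $8,627,309.

$8,627,309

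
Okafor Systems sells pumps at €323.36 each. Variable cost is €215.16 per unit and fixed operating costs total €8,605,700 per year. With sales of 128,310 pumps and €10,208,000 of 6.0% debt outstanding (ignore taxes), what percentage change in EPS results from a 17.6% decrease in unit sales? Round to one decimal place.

At 128,310 units, contribution = 128,310 × €108.20 = €13,883,142.00.
Subtracting fixed costs: EBIT = €13,883,142.00 − €8,605,700 = €5,277,442.00.
After interest of €612,480.00, pre-tax earnings = €4,664,962.00.
DCL = total CM / (EBIT − I) = €13,883,142.00 / €4,664,962.00 = 2.9760.
EPS therefore changes by 2.9760 × (-17.6%) = -52.4%.

-52.4%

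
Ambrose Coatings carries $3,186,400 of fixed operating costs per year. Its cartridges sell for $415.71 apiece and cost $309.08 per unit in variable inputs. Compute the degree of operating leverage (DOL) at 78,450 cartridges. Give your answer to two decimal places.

Total contribution margin = 78,450 × $106.63 = $8,365,123.50.
Operating income = contribution − fixed costs = $8,365,123.50 − $3,186,400 = $5,178,723.50.
DOL = contribution ÷ EBIT = $8,365,123.50 ÷ $5,178,723.50 = 1.6153.

1.62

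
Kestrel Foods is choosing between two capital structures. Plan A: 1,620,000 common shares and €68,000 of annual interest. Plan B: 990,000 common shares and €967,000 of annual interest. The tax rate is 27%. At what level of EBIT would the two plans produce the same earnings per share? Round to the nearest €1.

At indifference, (EBIT − 68,000)(1 − t)/1,620,000 = (EBIT − 967,000)(1 − t)/990,000.
The (1 − t) factor cancels: (EBIT − 68,000) × 990,000 = (EBIT − 967,000) × 1,620,000.
Solving, EBIT = (967,000·1,620,000 − 68,000·990,000) / (1,620,000 − 990,000) = 1,499,220,000,000 / 630,000 = 2,379,714.29.

€2,379,714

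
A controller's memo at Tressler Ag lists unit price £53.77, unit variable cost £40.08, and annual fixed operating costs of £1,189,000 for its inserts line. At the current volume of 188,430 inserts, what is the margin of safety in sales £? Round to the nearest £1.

Contribution margin per unit = £53.77 − £40.08 = £13.69. Break-even units = £1,189,000 ÷ £13.69 = 86,851.72; break-even revenue = 86,851.72 × £53.77 = £4,670,016.80.
Current sales = 188,430 × £53.77 = £10,131,881.10.
Margin of safety = £10,131,881.10 − £4,670,016.80 = £5,461,864.

£5,461,864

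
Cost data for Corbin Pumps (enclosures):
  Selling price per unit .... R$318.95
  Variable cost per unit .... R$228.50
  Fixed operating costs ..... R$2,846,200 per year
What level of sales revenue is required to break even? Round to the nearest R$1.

Contribution margin per unit = R$318.95 − R$228.50 = R$90.45, a CM ratio of R$90.45 ÷ R$318.95 = 0.2836.
Break-even sales = FC ÷ CM ratio = R$2,846,200 × R$318.95 / R$90.45 = R$10,036,434.

R$10,036,434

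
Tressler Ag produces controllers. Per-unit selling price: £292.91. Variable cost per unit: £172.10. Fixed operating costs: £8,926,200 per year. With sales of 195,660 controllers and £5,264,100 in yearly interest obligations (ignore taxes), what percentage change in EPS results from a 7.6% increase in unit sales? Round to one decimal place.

At 195,660 units, contribution = 195,660 × £120.81 = £23,637,684.60.
Subtracting fixed costs: EBIT = £23,637,684.60 − £8,926,200 = £14,711,484.60.
Interest = £5,264,100.00, so EBIT − I = £9,447,384.60.
DCL = total CM / (EBIT − I) = £23,637,684.60 / £9,447,384.60 = 2.5020.
EPS therefore changes by 2.5020 × (+7.6%) = +19.0%.

+19.0%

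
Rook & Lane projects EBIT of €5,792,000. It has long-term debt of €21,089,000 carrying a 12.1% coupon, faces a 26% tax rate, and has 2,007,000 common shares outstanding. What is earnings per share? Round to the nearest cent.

Interest = €2,551,769.00, so EBT = €5,792,000 − €2,551,769.00 = €3,240,231.00.
After tax at 26%: net income = €3,240,231.00 × 0.74 = €2,397,770.94.
EPS = €2,397,770.94 ÷ 2,007,000 = €1.19.

€1.19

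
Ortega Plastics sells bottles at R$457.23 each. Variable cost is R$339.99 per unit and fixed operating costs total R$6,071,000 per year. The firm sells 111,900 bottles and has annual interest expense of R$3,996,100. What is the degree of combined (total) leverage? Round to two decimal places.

4.30

Total contribution margin = 111,900 × R$117.24 = R$13,119,156.00.
EBIT = R$13,119,156.00 − R$6,071,000 = R$7,048,156.00. Interest = R$3,996,100.00, so EBIT − I = R$3,052,056.00.
Degree of total leverage = total CM / (EBIT − interest) = R$13,119,156.00 / R$3,052,056.00 = 4.2985.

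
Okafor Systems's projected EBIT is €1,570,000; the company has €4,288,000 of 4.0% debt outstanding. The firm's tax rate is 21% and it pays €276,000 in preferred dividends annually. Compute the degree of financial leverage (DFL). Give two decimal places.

Annual interest charges come to €171,520.00.
Preferred dividends grossed up pre-tax: €276,000 / (1 − 0.21) = €349,367.09.
DFL = EBIT ÷ [EBIT − I − D_p/(1−t)] = €1,570,000 ÷ [€1,570,000 − €171,520.00 − €349,367.09] = €1,570,000 ÷ €1,049,112.91 = 1.4965.

1.50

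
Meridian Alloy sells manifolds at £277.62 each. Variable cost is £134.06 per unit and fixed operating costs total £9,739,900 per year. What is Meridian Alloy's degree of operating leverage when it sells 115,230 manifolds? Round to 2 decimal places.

Total contribution margin = 115,230 × £143.56 = £16,542,418.80.
Operating income = contribution − fixed costs = £16,542,418.80 − £9,739,900 = £6,802,518.80.
Degree of operating leverage = £16,542,418.80 / £6,802,518.80 = 2.4318.

2.43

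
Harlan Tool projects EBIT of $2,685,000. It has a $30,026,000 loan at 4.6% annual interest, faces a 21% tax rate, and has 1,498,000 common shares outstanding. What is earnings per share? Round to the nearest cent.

Interest = $1,381,196.00, so EBT = $2,685,000 − $1,381,196.00 = $1,303,804.00.
After tax at 21%: net income = $1,303,804.00 × 0.79 = $1,030,005.16.
Per share: $1,030,005.16 / 1,498,000 shares = $0.69.

$0.69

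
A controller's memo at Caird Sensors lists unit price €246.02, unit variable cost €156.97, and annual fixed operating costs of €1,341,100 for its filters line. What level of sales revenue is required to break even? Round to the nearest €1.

€3,705,081

Contribution margin per unit = €246.02 − €156.97 = €89.05, a CM ratio of €89.05 ÷ €246.02 = 0.3620.
Break-even revenue = fixed costs × price ÷ CM = €1,341,100 × €246.02 ÷ €89.05 = €3,705,081.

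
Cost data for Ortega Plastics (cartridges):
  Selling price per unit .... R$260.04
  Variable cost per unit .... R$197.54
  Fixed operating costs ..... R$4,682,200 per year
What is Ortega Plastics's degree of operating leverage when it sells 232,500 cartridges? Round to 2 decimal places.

Total contribution margin = 232,500 × R$62.50 = R$14,531,250.00.
Operating income = contribution − fixed costs = R$14,531,250.00 − R$4,682,200 = R$9,849,050.00.
DOL = contribution ÷ EBIT = R$14,531,250.00 ÷ R$9,849,050.00 = 1.4754.

1.48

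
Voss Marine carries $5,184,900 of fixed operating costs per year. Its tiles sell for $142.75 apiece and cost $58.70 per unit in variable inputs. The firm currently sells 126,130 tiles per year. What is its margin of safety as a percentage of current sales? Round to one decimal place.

Unit CM = price − variable cost = $142.75 − $58.70 = $84.05. Break-even units = $5,184,900 ÷ $84.05 = 61,688.28; break-even revenue = 61,688.28 × $142.75 = $8,806,002.08.
Current sales = 126,130 × $142.75 = $18,005,057.50.
Margin of safety = ($18,005,057.50 − $8,806,002.08) ÷ $18,005,057.50 = 51.1%.

51.1%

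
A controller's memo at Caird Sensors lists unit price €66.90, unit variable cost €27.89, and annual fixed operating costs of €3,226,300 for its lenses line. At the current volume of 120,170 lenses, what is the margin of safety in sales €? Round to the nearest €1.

€2,506,446

Unit CM = price − variable cost = €66.90 − €27.89 = €39.01. Break-even units = €3,226,300 ÷ €39.01 = 82,704.43; break-even revenue = 82,704.43 × €66.90 = €5,532,926.69.
Actual sales revenue = 120,170 × €66.90 = €8,039,373.00.
Margin of safety = €8,039,373.00 − €5,532,926.69 = €2,506,446.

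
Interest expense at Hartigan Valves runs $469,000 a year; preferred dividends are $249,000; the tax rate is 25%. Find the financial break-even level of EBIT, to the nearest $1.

$801,000

Preferred dividends are paid after tax, so their pre-tax equivalent is $249,000 ÷ (1 − 0.25) = $332,000.00.
Financial break-even EBIT = interest + D_p ÷ (1 − t) = $469,000 + $332,000.00 = $801,000.00.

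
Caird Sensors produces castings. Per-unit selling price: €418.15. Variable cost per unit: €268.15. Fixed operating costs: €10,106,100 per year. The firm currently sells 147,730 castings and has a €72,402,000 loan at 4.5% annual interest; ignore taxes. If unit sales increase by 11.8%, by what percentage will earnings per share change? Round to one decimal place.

At 147,730 units, contribution = 147,730 × €150.00 = €22,159,500.00.
Subtracting fixed costs: EBIT = €22,159,500.00 − €10,106,100 = €12,053,400.00.
After interest of €3,258,090.00, pre-tax earnings = €8,795,310.00.
DCL = total CM / (EBIT − I) = €22,159,500.00 / €8,795,310.00 = 2.5195.
%ΔEPS = DCL × %ΔSales = 2.5195 × +11.8% = +29.7%.

+29.7%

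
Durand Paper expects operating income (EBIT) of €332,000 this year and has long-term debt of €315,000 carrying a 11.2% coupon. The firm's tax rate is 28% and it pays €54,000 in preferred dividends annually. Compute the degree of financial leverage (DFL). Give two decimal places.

1.50

Interest = €35,280.00.
Pre-tax preferred-dividend burden = €54,000 ÷ (1 − 0.28) = €75,000.00.
DFL = EBIT ÷ [EBIT − I − D_p/(1−t)] = €332,000 ÷ [€332,000 − €35,280.00 − €75,000.00] = €332,000 ÷ €221,720.00 = 1.4974.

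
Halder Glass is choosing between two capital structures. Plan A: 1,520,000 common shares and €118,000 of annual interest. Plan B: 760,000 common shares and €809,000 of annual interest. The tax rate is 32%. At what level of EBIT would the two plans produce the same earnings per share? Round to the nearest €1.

€1,500,000

Set EPS_A = EPS_B: (EBIT − €118,000)(1 − 0.32) ÷ 1,520,000 = (EBIT − €809,000)(1 − 0.32) ÷ 760,000.
Cancelling (1 − t) and cross-multiplying: 760,000·(EBIT − 118,000) = 1,520,000·(EBIT − 809,000).
EBIT × (1,520,000 − 760,000) = 809,000 × 1,520,000 − 118,000 × 760,000 = 1,140,000,000,000, so EBIT = 1,140,000,000,000 ÷ 760,000 = 1,500,000.00.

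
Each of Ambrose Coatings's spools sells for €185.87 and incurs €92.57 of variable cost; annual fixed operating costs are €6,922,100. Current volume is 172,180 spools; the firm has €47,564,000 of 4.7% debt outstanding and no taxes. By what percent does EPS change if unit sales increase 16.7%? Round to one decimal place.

At 172,180 units, contribution = 172,180 × €93.30 = €16,064,394.00.
Operating income = contribution − fixed costs = €16,064,394.00 − €6,922,100 = €9,142,294.00.
After interest of €2,235,508.00, pre-tax earnings = €6,906,786.00.
DCL = total CM / (EBIT − I) = €16,064,394.00 / €6,906,786.00 = 2.3259.
%ΔEPS = DCL × %ΔSales = 2.3259 × +16.7% = +38.8%.

+38.8%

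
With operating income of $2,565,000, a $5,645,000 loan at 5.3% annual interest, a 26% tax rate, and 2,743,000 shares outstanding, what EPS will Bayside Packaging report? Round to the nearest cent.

$0.61

Pre-tax income = $2,565,000 − $299,185.00 = $2,265,815.00.
After tax at 26%: net income = $2,265,815.00 × 0.74 = $1,676,703.10.
Per share: $1,676,703.10 / 2,743,000 shares = $0.61.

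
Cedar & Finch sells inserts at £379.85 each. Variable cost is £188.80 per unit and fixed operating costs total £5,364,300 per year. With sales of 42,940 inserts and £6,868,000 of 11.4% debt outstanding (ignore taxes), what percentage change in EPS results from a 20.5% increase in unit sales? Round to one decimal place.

Total contribution margin = 42,940 × £191.05 = £8,203,687.00.
EBIT = £8,203,687.00 − £5,364,300 = £2,839,387.00.
After interest of £782,952.00, pre-tax earnings = £2,056,435.00.
Degree of combined leverage = contribution ÷ (EBIT − I) = £8,203,687.00 ÷ £2,056,435.00 = 3.9893.
EPS therefore changes by 3.9893 × (+20.5%) = +81.8%.

+81.8%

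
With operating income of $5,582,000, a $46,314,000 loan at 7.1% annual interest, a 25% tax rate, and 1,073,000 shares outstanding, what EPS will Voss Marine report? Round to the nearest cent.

Pre-tax income = $5,582,000 − $3,288,294.00 = $2,293,706.00.
After tax at 25%: net income = $2,293,706.00 × 0.75 = $1,720,279.50.
EPS = $1,720,279.50 ÷ 1,073,000 = $1.60.

$1.60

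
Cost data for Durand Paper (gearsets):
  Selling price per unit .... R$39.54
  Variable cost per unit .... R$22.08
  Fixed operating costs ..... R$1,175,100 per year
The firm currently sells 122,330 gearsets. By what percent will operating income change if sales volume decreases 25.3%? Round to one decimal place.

-56.2%

Contribution at this volume is 122,330 × R$17.46 = R$2,135,881.80.
EBIT = R$2,135,881.80 − R$1,175,100 = R$960,781.80.
So DOL = total CM / EBIT = R$2,135,881.80 / R$960,781.80 = 2.2231.
So EBIT moves 2.2231 × (-25.3%) = -56.2%.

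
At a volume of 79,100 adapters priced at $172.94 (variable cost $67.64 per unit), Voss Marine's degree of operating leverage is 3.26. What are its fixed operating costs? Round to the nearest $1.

Contribution at this volume is 79,100 × $105.30 = $8,329,230.00.
DOL = contribution / EBIT, so EBIT = $8,329,230.00 / 3.26 = $2,554,978.53.
And FC = contribution − EBIT = $8,329,230.00 − $2,554,978.53 = $5,774,251.

$5,774,251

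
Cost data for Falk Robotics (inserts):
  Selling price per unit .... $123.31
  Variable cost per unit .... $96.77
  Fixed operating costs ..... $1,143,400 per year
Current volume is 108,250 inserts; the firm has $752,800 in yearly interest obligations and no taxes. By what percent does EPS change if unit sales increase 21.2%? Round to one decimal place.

Total contribution margin = 108,250 × $26.54 = $2,872,955.00.
Operating income = contribution − fixed costs = $2,872,955.00 − $1,143,400 = $1,729,555.00.
After interest of $752,800.00, pre-tax earnings = $976,755.00.
DCL = total CM / (EBIT − I) = $2,872,955.00 / $976,755.00 = 2.9413.
%ΔEPS = DCL × %ΔSales = 2.9413 × +21.2% = +62.4%.

+62.4%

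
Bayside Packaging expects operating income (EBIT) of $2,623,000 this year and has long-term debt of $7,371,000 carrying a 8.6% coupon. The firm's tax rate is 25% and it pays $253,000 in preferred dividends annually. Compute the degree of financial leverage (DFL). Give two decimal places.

Interest = $633,906.00.
Pre-tax preferred-dividend burden = $253,000 ÷ (1 − 0.25) = $337,333.33.
DFL = EBIT ÷ [EBIT − I − D_p/(1−t)] = $2,623,000 ÷ [$2,623,000 − $633,906.00 − $337,333.33] = $2,623,000 ÷ $1,651,760.67 = 1.5880.

1.59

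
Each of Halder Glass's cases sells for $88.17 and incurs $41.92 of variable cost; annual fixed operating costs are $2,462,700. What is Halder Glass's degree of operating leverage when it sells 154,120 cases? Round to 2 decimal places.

1.53

At 154,120 units, contribution = 154,120 × $46.25 = $7,128,050.00.
EBIT = $7,128,050.00 − $2,462,700 = $4,665,350.00.
Degree of operating leverage = $7,128,050.00 / $4,665,350.00 = 1.5279.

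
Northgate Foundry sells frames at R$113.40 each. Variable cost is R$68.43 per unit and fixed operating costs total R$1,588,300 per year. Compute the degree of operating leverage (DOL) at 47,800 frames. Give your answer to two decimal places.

3.83

Total contribution margin = 47,800 × R$44.97 = R$2,149,566.00.
Operating income = contribution − fixed costs = R$2,149,566.00 − R$1,588,300 = R$561,266.00.
DOL = contribution ÷ EBIT = R$2,149,566.00 ÷ R$561,266.00 = 3.8299.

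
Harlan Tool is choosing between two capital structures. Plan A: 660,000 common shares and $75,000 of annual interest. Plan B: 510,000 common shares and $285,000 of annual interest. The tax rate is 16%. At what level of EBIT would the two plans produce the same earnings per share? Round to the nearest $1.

$999,000

At indifference, (EBIT − 75,000)(1 − t)/660,000 = (EBIT − 285,000)(1 − t)/510,000.
Cancelling (1 − t) and cross-multiplying: 510,000·(EBIT − 75,000) = 660,000·(EBIT − 285,000).
EBIT × (660,000 − 510,000) = 285,000 × 660,000 − 75,000 × 510,000 = 149,850,000,000, so EBIT = 149,850,000,000 ÷ 150,000 = 999,000.00.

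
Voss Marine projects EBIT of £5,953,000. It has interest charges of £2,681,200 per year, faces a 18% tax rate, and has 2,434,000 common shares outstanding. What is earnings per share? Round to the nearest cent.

Pre-tax income = £5,953,000 − £2,681,200.00 = £3,271,800.00.
Net income = £3,271,800.00 × (1 − 0.18) = £2,682,876.00.
EPS = £2,682,876.00 ÷ 2,434,000 = £1.10.

£1.10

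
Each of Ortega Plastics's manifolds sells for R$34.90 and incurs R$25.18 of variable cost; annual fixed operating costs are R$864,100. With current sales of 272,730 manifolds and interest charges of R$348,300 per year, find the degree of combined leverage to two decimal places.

Total contribution margin = 272,730 × R$9.72 = R$2,650,935.60.
Subtracting fixed costs: EBIT = R$2,650,935.60 − R$864,100 = R$1,786,835.60. Interest = R$348,300.00.
DOL = R$2,650,935.60 ÷ R$1,786,835.60 = 1.4836; DFL = R$1,786,835.60 ÷ R$1,438,535.60 = 1.2421.
Combined leverage = 1.4836 × 1.2421 = 1.8428.

1.84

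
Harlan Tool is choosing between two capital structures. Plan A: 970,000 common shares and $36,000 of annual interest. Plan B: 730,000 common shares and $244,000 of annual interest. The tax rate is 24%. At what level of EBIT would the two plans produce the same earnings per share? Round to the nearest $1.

$876,667

At indifference, (EBIT − 36,000)(1 − t)/970,000 = (EBIT − 244,000)(1 − t)/730,000.
Cancelling (1 − t) and cross-multiplying: 730,000·(EBIT − 36,000) = 970,000·(EBIT − 244,000).
Solving, EBIT = (244,000·970,000 − 36,000·730,000) / (970,000 − 730,000) = 210,400,000,000 / 240,000 = 876,666.67.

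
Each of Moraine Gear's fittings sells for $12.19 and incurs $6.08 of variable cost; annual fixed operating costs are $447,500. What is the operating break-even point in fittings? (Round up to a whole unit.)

Unit CM = price − variable cost = $12.19 − $6.08 = $6.11.
Break-even volume = fixed costs ÷ CM per unit = $447,500 ÷ $6.11 = 73,240.59, so 73,241 fittings.

73,241 fittings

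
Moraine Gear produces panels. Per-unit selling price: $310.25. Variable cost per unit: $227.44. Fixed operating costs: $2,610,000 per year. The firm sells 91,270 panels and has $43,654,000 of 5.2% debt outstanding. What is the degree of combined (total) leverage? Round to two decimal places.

Contribution at this volume is 91,270 × $82.81 = $7,558,068.70.
Subtracting fixed costs: EBIT = $7,558,068.70 − $2,610,000 = $4,948,068.70. Interest = $2,270,008.00.
DOL = $7,558,068.70 ÷ $4,948,068.70 = 1.5275; DFL = $4,948,068.70 ÷ $2,678,060.70 = 1.8476.
Combined leverage = 1.5275 × 1.8476 = 2.8222.

2.82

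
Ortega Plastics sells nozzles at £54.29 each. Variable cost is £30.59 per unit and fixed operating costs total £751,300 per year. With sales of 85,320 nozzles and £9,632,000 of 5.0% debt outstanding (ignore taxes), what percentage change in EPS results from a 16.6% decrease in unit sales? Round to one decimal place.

-42.5%

Contribution at this volume is 85,320 × £23.70 = £2,022,084.00.
Operating income = contribution − fixed costs = £2,022,084.00 − £751,300 = £1,270,784.00.
Interest = £481,600.00, so EBIT − I = £789,184.00.
DCL = total CM / (EBIT − I) = £2,022,084.00 / £789,184.00 = 2.5622.
EPS therefore changes by 2.5622 × (-16.6%) = -42.5%.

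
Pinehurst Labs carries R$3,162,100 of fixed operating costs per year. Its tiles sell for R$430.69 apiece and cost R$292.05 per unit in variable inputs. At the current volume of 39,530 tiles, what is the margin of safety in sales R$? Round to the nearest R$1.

R$7,202,002

Unit CM = price − variable cost = R$430.69 − R$292.05 = R$138.64. Break-even units = R$3,162,100 ÷ R$138.64 = 22,807.99; break-even revenue = 22,807.99 × R$430.69 = R$9,823,174.04.
Actual sales revenue = 39,530 × R$430.69 = R$17,025,175.70.
Margin of safety = R$17,025,175.70 − R$9,823,174.04 = R$7,202,002.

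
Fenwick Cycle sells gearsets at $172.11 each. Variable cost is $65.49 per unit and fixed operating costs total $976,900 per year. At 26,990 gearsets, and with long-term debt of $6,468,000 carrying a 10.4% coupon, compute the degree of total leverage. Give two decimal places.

2.34

At 26,990 units, contribution = 26,990 × $106.62 = $2,877,673.80.
Operating income = contribution − fixed costs = $2,877,673.80 − $976,900 = $1,900,773.80. Interest = $672,672.00, so EBIT − I = $1,228,101.80.
Degree of total leverage = total CM / (EBIT − interest) = $2,877,673.80 / $1,228,101.80 = 2.3432.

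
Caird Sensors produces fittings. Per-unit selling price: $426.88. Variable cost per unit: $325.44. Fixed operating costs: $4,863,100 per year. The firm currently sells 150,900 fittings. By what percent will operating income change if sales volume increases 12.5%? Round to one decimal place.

+18.3%

At 150,900 units, contribution = 150,900 × $101.44 = $15,307,296.00.
Operating income = contribution − fixed costs = $15,307,296.00 − $4,863,100 = $10,444,196.00.
Degree of operating leverage = $15,307,296.00 / $10,444,196.00 = 1.4656.
So EBIT moves 1.4656 × (+12.5%) = +18.3%.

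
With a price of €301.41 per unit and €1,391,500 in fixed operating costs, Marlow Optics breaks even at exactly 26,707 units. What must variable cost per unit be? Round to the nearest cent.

€249.31

Contribution per unit must be FC / Q = €1,391,500 / 26,707 = €52.1024.
Variable cost per unit = €301.41 − €52.1024 = €249.31.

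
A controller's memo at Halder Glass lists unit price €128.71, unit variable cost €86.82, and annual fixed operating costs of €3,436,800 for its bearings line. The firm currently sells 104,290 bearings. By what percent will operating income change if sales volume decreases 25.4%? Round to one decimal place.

Total contribution margin = 104,290 × €41.89 = €4,368,708.10.
Operating income = contribution − fixed costs = €4,368,708.10 − €3,436,800 = €931,908.10.
So DOL = total CM / EBIT = €4,368,708.10 / €931,908.10 = 4.6879.
So EBIT moves 4.6879 × (-25.4%) = -119.1%.

-119.1%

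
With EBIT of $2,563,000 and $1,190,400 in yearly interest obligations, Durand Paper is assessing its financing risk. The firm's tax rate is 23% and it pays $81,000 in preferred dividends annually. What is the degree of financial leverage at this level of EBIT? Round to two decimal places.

Interest = $1,190,400.00.
Pre-tax preferred-dividend burden = $81,000 ÷ (1 − 0.23) = $105,194.81.
DFL = EBIT ÷ [EBIT − I − D_p/(1−t)] = $2,563,000 ÷ [$2,563,000 − $1,190,400.00 − $105,194.81] = $2,563,000 ÷ $1,267,405.19 = 2.0222.

2.02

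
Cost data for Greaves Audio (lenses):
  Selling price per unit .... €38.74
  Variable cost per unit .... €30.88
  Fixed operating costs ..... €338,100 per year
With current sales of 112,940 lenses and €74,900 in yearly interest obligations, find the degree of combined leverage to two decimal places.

At 112,940 units, contribution = 112,940 × €7.86 = €887,708.40.
Operating income = contribution − fixed costs = €887,708.40 − €338,100 = €549,608.40. Interest = €74,900.00.
DOL = €887,708.40 ÷ €549,608.40 = 1.6152; DFL = €549,608.40 ÷ €474,708.40 = 1.1578.
DCL = DOL × DFL = 1.6152 × 1.1578 = 1.8701.

1.87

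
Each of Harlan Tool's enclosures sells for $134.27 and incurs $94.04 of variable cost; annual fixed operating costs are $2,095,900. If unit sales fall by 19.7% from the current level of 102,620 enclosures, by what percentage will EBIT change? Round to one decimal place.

Contribution at this volume is 102,620 × $40.23 = $4,128,402.60.
Subtracting fixed costs: EBIT = $4,128,402.60 − $2,095,900 = $2,032,502.60.
Degree of operating leverage = $4,128,402.60 / $2,032,502.60 = 2.0312.
Operating income changes by 2.0312 × -19.7% = -40.0%.

-40.0%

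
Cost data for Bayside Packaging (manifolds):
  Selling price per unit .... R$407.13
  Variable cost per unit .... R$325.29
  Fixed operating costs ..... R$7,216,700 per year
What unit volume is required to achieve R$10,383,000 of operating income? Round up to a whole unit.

215,051 manifolds

Contribution margin per unit = R$407.13 − R$325.29 = R$81.84.
Units = (FC + target) / CM = (R$7,216,700 + R$10,383,000) / R$81.84 = 215,050.10, so 215,051 manifolds.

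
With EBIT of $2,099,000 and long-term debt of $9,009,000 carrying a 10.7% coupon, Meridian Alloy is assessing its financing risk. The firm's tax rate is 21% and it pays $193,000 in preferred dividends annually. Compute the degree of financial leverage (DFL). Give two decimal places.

Annual interest charges come to $963,963.00.
Preferred dividends grossed up pre-tax: $193,000 / (1 − 0.21) = $244,303.80.
DFL = EBIT ÷ [EBIT − I − D_p/(1−t)] = $2,099,000 ÷ [$2,099,000 − $963,963.00 − $244,303.80] = $2,099,000 ÷ $890,733.20 = 2.3565.

2.36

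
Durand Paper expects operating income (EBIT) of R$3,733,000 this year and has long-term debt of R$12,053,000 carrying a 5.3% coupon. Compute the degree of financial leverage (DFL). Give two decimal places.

Interest = R$638,809.00.
Degree of financial leverage = EBIT / (EBIT − interest) = R$3,733,000 / R$3,094,191.00 = 1.2065.

1.21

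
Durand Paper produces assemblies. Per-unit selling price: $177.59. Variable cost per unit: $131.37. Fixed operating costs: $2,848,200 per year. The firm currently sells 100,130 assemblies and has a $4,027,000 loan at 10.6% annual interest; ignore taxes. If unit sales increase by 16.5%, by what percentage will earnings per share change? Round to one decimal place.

+56.4%

At 100,130 units, contribution = 100,130 × $46.22 = $4,628,008.60.
Operating income = contribution − fixed costs = $4,628,008.60 − $2,848,200 = $1,779,808.60.
Interest = $426,862.00, so EBIT − I = $1,352,946.60.
DCL = total CM / (EBIT − I) = $4,628,008.60 / $1,352,946.60 = 3.4207.
%ΔEPS = DCL × %ΔSales = 3.4207 × +16.5% = +56.4%.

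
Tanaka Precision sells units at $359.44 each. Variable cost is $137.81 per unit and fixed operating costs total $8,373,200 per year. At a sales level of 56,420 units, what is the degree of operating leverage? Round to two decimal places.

Total contribution margin = 56,420 × $221.63 = $12,504,364.60.
EBIT = $12,504,364.60 − $8,373,200 = $4,131,164.60.
DOL = contribution ÷ EBIT = $12,504,364.60 ÷ $4,131,164.60 = 3.0268.

3.03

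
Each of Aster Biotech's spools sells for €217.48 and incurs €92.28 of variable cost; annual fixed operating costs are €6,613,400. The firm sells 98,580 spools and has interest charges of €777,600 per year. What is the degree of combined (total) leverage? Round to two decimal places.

2.49

At 98,580 units, contribution = 98,580 × €125.20 = €12,342,216.00.
Operating income = contribution − fixed costs = €12,342,216.00 − €6,613,400 = €5,728,816.00. Interest = €777,600.00, so EBIT − I = €4,951,216.00.
DCL = contribution ÷ (EBIT − I) = €12,342,216.00 ÷ €4,951,216.00 = 2.4928.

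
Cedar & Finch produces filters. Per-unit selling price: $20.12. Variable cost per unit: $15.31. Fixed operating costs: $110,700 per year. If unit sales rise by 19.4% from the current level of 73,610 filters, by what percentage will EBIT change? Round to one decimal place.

Total contribution margin = 73,610 × $4.81 = $354,064.10.
EBIT = $354,064.10 − $110,700 = $243,364.10.
DOL = contribution ÷ EBIT = $354,064.10 ÷ $243,364.10 = 1.4549.
%ΔEBIT = DOL × %ΔSales = 1.4549 × +19.4% = +28.2%.

+28.2%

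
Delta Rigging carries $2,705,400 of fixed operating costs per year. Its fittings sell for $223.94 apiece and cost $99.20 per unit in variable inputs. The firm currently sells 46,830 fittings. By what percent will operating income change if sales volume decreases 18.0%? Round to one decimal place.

-33.5%

Total contribution margin = 46,830 × $124.74 = $5,841,574.20.
Operating income = contribution − fixed costs = $5,841,574.20 − $2,705,400 = $3,136,174.20.
Degree of operating leverage = $5,841,574.20 / $3,136,174.20 = 1.8626.
Operating income changes by 1.8626 × -18.0% = -33.5%.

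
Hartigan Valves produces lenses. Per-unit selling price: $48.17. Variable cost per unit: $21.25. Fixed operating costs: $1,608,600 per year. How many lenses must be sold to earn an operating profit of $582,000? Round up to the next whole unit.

81,375 lenses

Each unit contributes $48.17 − $21.25 = $26.92.
Need Q such that Q × $26.92 − $1,608,600 = $582,000, i.e. Q = $2,190,600 / $26.92 = 81,374.44 → 81,375.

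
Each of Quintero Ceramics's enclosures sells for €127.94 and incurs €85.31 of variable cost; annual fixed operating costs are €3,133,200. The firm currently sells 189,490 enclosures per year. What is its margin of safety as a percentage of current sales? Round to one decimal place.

Unit CM = price − variable cost = €127.94 − €85.31 = €42.63. Break-even units = €3,133,200 ÷ €42.63 = 73,497.54; break-even revenue = 73,497.54 × €127.94 = €9,403,274.88.
Actual sales revenue = 189,490 × €127.94 = €24,243,350.60.
Margin of safety = (€24,243,350.60 − €9,403,274.88) ÷ €24,243,350.60 = 61.2%.

61.2%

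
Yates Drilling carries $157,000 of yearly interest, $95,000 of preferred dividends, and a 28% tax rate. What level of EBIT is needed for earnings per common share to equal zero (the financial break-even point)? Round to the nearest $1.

Grossing the preferred dividend up to pre-tax terms: $95,000 / (1 − 0.28) = $131,944.44.
Financial break-even EBIT = interest + D_p ÷ (1 − t) = $157,000 + $131,944.44 = $288,944.44.

$288,944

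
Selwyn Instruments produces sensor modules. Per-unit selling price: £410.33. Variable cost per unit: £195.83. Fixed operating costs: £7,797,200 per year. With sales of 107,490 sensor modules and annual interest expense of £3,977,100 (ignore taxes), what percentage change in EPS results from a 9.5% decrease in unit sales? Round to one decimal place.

-19.4%

Contribution at this volume is 107,490 × £214.50 = £23,056,605.00.
EBIT = £23,056,605.00 − £7,797,200 = £15,259,405.00.
After interest of £3,977,100.00, pre-tax earnings = £11,282,305.00.
DCL = total CM / (EBIT − I) = £23,056,605.00 / £11,282,305.00 = 2.0436.
EPS therefore changes by 2.0436 × (-9.5%) = -19.4%.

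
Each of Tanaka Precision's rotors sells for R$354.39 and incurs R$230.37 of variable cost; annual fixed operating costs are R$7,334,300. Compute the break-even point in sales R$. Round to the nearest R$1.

Contribution margin per unit = R$354.39 − R$230.37 = R$124.02, a CM ratio of R$124.02 ÷ R$354.39 = 0.3500.
Break-even revenue = fixed costs × price ÷ CM = R$7,334,300 × R$354.39 ÷ R$124.02 = R$20,957,931.

R$20,957,931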